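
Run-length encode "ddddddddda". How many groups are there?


Input: ddddddddda
Scanning for consecutive runs:
  Group 1: 'd' x 9 (positions 0-8)
  Group 2: 'a' x 1 (positions 9-9)
Total groups: 2

2


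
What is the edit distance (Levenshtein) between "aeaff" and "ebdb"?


Computing edit distance: "aeaff" -> "ebdb"
DP table:
           e    b    d    b
      0    1    2    3    4
  a   1    1    2    3    4
  e   2    1    2    3    4
  a   3    2    2    3    4
  f   4    3    3    3    4
  f   5    4    4    4    4
Edit distance = dp[5][4] = 4

4


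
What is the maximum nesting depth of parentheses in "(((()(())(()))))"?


Input: "(((()(())(()))))"
Tracking depth:
  Position 0 '(': depth becomes 1
  Position 1 '(': depth becomes 2
  Position 2 '(': depth becomes 3
  Position 3 '(': depth becomes 4
  Position 4 ')': depth becomes 3
  Position 5 '(': depth becomes 4
  Position 6 '(': depth becomes 5
  Position 7 ')': depth becomes 4
  Position 8 ')': depth becomes 3
  Position 9 '(': depth becomes 4
  Position 10 '(': depth becomes 5
  Position 11 ')': depth becomes 4
  Position 12 ')': depth becomes 3
  Position 13 ')': depth becomes 2
  Position 14 ')': depth becomes 1
  Position 15 ')': depth becomes 0
Maximum depth reached: 5

5


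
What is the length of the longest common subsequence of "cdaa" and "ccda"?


LCS of "cdaa" and "ccda"
DP table:
           c    c    d    a
      0    0    0    0    0
  c   0    1    1    1    1
  d   0    1    1    2    2
  a   0    1    1    2    3
  a   0    1    1    2    3
LCS length = dp[4][4] = 3

3


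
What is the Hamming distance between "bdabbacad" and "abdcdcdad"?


Comparing "bdabbacad" and "abdcdcdad" position by position:
  Position 0: 'b' vs 'a' => differ
  Position 1: 'd' vs 'b' => differ
  Position 2: 'a' vs 'd' => differ
  Position 3: 'b' vs 'c' => differ
  Position 4: 'b' vs 'd' => differ
  Position 5: 'a' vs 'c' => differ
  Position 6: 'c' vs 'd' => differ
  Position 7: 'a' vs 'a' => same
  Position 8: 'd' vs 'd' => same
Total differences (Hamming distance): 7

7


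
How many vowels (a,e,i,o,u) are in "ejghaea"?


Input: ejghaea
Checking each character:
  'e' at position 0: vowel (running total: 1)
  'j' at position 1: consonant
  'g' at position 2: consonant
  'h' at position 3: consonant
  'a' at position 4: vowel (running total: 2)
  'e' at position 5: vowel (running total: 3)
  'a' at position 6: vowel (running total: 4)
Total vowels: 4

4


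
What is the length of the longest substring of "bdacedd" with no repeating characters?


Input: "bdacedd"
Sliding window (track last position of each char):
  Position 0 ('b'): window [0,0] length 1 -- new best
  Position 1 ('d'): window [0,1] length 2 -- new best
  Position 2 ('a'): window [0,2] length 3 -- new best
  Position 3 ('c'): window [0,3] length 4 -- new best
  Position 4 ('e'): window [0,4] length 5 -- new best
  Position 5 ('d'): repeat (last at 1), move window start to 2
  Position 5 ('d'): window [2,5] length 4
  Position 6 ('d'): repeat (last at 5), move window start to 6
  Position 6 ('d'): window [6,6] length 1
Longest substring with no repeats: "bdace" with length 5

5


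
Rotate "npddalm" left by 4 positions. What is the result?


Input: "npddalm", rotate left by 4
First 4 characters: "npdd"
Remaining characters: "alm"
Concatenate remaining + first: "alm" + "npdd" = "almnpdd"

almnpdd


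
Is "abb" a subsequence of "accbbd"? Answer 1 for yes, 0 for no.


Check if "abb" is a subsequence of "accbbd"
Greedy scan:
  Position 0 ('a'): matches sub[0] = 'a'
  Position 1 ('c'): no match needed
  Position 2 ('c'): no match needed
  Position 3 ('b'): matches sub[1] = 'b'
  Position 4 ('b'): matches sub[2] = 'b'
  Position 5 ('d'): no match needed
All 3 characters matched => is a subsequence

1


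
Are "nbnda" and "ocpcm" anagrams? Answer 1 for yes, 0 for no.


Strings: "nbnda", "ocpcm"
Sorted first:  abdnn
Sorted second: ccmop
Differ at position 0: 'a' vs 'c' => not anagrams

0


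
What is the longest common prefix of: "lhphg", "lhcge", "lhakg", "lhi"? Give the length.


Words: lhphg, lhcge, lhakg, lhi
  Position 0: all 'l' => match
  Position 1: all 'h' => match
  Position 2: ('p', 'c', 'a', 'i') => mismatch, stop
LCP = "lh" (length 2)

2


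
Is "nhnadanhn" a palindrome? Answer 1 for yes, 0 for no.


Input: nhnadanhn
Reversed: nhnadanhn
  Compare pos 0 ('n') with pos 8 ('n'): match
  Compare pos 1 ('h') with pos 7 ('h'): match
  Compare pos 2 ('n') with pos 6 ('n'): match
  Compare pos 3 ('a') with pos 5 ('a'): match
Result: palindrome

1


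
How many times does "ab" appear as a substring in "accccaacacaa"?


Searching for "ab" in "accccaacacaa"
Scanning each position:
  Position 0: "ac" => no
  Position 1: "cc" => no
  Position 2: "cc" => no
  Position 3: "cc" => no
  Position 4: "ca" => no
  Position 5: "aa" => no
  Position 6: "ac" => no
  Position 7: "ca" => no
  Position 8: "ac" => no
  Position 9: "ca" => no
  Position 10: "aa" => no
Total occurrences: 0

0


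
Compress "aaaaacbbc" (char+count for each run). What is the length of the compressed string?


Input: aaaaacbbc
Runs:
  'a' x 5 => "a5"
  'c' x 1 => "c1"
  'b' x 2 => "b2"
  'c' x 1 => "c1"
Compressed: "a5c1b2c1"
Compressed length: 8

8


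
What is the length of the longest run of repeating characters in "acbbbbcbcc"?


Input: "acbbbbcbcc"
Scanning for longest run:
  Position 1 ('c'): new char, reset run to 1
  Position 2 ('b'): new char, reset run to 1
  Position 3 ('b'): continues run of 'b', length=2
  Position 4 ('b'): continues run of 'b', length=3
  Position 5 ('b'): continues run of 'b', length=4
  Position 6 ('c'): new char, reset run to 1
  Position 7 ('b'): new char, reset run to 1
  Position 8 ('c'): new char, reset run to 1
  Position 9 ('c'): continues run of 'c', length=2
Longest run: 'b' with length 4

4


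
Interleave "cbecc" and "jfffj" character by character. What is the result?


Interleaving "cbecc" and "jfffj":
  Position 0: 'c' from first, 'j' from second => "cj"
  Position 1: 'b' from first, 'f' from second => "bf"
  Position 2: 'e' from first, 'f' from second => "ef"
  Position 3: 'c' from first, 'f' from second => "cf"
  Position 4: 'c' from first, 'j' from second => "cj"
Result: cjbfefcfcj

cjbfefcfcj


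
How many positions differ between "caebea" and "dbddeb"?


Comparing "caebea" and "dbddeb" position by position:
  Position 0: 'c' vs 'd' => DIFFER
  Position 1: 'a' vs 'b' => DIFFER
  Position 2: 'e' vs 'd' => DIFFER
  Position 3: 'b' vs 'd' => DIFFER
  Position 4: 'e' vs 'e' => same
  Position 5: 'a' vs 'b' => DIFFER
Positions that differ: 5

5


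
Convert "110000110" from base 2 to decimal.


Input: "110000110" in base 2
Positional expansion:
  Digit '1' (value 1) x 2^8 = 256
  Digit '1' (value 1) x 2^7 = 128
  Digit '0' (value 0) x 2^6 = 0
  Digit '0' (value 0) x 2^5 = 0
  Digit '0' (value 0) x 2^4 = 0
  Digit '0' (value 0) x 2^3 = 0
  Digit '1' (value 1) x 2^2 = 4
  Digit '1' (value 1) x 2^1 = 2
  Digit '0' (value 0) x 2^0 = 0
Sum = 390

390


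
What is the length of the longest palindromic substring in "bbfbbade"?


Input: "bbfbbade"
Checking substrings for palindromes:
  [0:5] "bbfbb" (len 5) => palindrome
  [1:4] "bfb" (len 3) => palindrome
  [0:2] "bb" (len 2) => palindrome
  [3:5] "bb" (len 2) => palindrome
Longest palindromic substring: "bbfbb" with length 5

5


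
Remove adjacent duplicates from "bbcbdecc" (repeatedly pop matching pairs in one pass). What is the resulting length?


Input: bbcbdecc
Stack-based adjacent duplicate removal:
  Read 'b': push. Stack: b
  Read 'b': matches stack top 'b' => pop. Stack: (empty)
  Read 'c': push. Stack: c
  Read 'b': push. Stack: cb
  Read 'd': push. Stack: cbd
  Read 'e': push. Stack: cbde
  Read 'c': push. Stack: cbdec
  Read 'c': matches stack top 'c' => pop. Stack: cbde
Final stack: "cbde" (length 4)

4


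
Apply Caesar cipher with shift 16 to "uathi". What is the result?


Caesar cipher: shift "uathi" by 16
  'u' (pos 20) + 16 = pos 10 = 'k'
  'a' (pos 0) + 16 = pos 16 = 'q'
  't' (pos 19) + 16 = pos 9 = 'j'
  'h' (pos 7) + 16 = pos 23 = 'x'
  'i' (pos 8) + 16 = pos 24 = 'y'
Result: kqjxy

kqjxy


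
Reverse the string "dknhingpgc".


Input: dknhingpgc
Reading characters right to left:
  Position 9: 'c'
  Position 8: 'g'
  Position 7: 'p'
  Position 6: 'g'
  Position 5: 'n'
  Position 4: 'i'
  Position 3: 'h'
  Position 2: 'n'
  Position 1: 'k'
  Position 0: 'd'
Reversed: cgpgnihnkd

cgpgnihnkd


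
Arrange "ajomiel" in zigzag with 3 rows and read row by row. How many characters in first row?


Zigzag "ajomiel" into 3 rows:
Placing characters:
  'a' => row 0
  'j' => row 1
  'o' => row 2
  'm' => row 1
  'i' => row 0
  'e' => row 1
  'l' => row 2
Rows:
  Row 0: "ai"
  Row 1: "jme"
  Row 2: "ol"
First row length: 2

2


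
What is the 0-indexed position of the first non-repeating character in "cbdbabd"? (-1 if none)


Input: cbdbabd
Character frequencies:
  'a': 1
  'b': 3
  'c': 1
  'd': 2
Scanning left to right for freq == 1:
  Position 0 ('c'): unique! => answer = 0

0


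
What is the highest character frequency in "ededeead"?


Input: ededeead
Character counts:
  'a': 1
  'd': 3
  'e': 4
Maximum frequency: 4

4


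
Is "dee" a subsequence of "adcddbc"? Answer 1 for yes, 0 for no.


Check if "dee" is a subsequence of "adcddbc"
Greedy scan:
  Position 0 ('a'): no match needed
  Position 1 ('d'): matches sub[0] = 'd'
  Position 2 ('c'): no match needed
  Position 3 ('d'): no match needed
  Position 4 ('d'): no match needed
  Position 5 ('b'): no match needed
  Position 6 ('c'): no match needed
Only matched 1/3 characters => not a subsequence

0


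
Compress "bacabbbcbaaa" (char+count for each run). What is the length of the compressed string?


Input: bacabbbcbaaa
Runs:
  'b' x 1 => "b1"
  'a' x 1 => "a1"
  'c' x 1 => "c1"
  'a' x 1 => "a1"
  'b' x 3 => "b3"
  'c' x 1 => "c1"
  'b' x 1 => "b1"
  'a' x 3 => "a3"
Compressed: "b1a1c1a1b3c1b1a3"
Compressed length: 16

16


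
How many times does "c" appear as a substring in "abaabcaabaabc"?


Searching for "c" in "abaabcaabaabc"
Scanning each position:
  Position 0: "a" => no
  Position 1: "b" => no
  Position 2: "a" => no
  Position 3: "a" => no
  Position 4: "b" => no
  Position 5: "c" => MATCH
  Position 6: "a" => no
  Position 7: "a" => no
  Position 8: "b" => no
  Position 9: "a" => no
  Position 10: "a" => no
  Position 11: "b" => no
  Position 12: "c" => MATCH
Total occurrences: 2

2


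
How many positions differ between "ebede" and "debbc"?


Comparing "ebede" and "debbc" position by position:
  Position 0: 'e' vs 'd' => DIFFER
  Position 1: 'b' vs 'e' => DIFFER
  Position 2: 'e' vs 'b' => DIFFER
  Position 3: 'd' vs 'b' => DIFFER
  Position 4: 'e' vs 'c' => DIFFER
Positions that differ: 5

5


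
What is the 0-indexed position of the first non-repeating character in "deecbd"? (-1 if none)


Input: deecbd
Character frequencies:
  'b': 1
  'c': 1
  'd': 2
  'e': 2
Scanning left to right for freq == 1:
  Position 0 ('d'): freq=2, skip
  Position 1 ('e'): freq=2, skip
  Position 2 ('e'): freq=2, skip
  Position 3 ('c'): unique! => answer = 3

3


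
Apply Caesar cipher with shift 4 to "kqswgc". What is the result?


Caesar cipher: shift "kqswgc" by 4
  'k' (pos 10) + 4 = pos 14 = 'o'
  'q' (pos 16) + 4 = pos 20 = 'u'
  's' (pos 18) + 4 = pos 22 = 'w'
  'w' (pos 22) + 4 = pos 0 = 'a'
  'g' (pos 6) + 4 = pos 10 = 'k'
  'c' (pos 2) + 4 = pos 6 = 'g'
Result: ouwakg

ouwakg


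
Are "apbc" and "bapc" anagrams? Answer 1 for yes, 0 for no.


Strings: "apbc", "bapc"
Sorted first:  abcp
Sorted second: abcp
Sorted forms match => anagrams

1


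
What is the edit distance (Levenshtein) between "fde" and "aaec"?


Computing edit distance: "fde" -> "aaec"
DP table:
           a    a    e    c
      0    1    2    3    4
  f   1    1    2    3    4
  d   2    2    2    3    4
  e   3    3    3    2    3
Edit distance = dp[3][4] = 3

3


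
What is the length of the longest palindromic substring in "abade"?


Input: "abade"
Checking substrings for palindromes:
  [0:3] "aba" (len 3) => palindrome
Longest palindromic substring: "aba" with length 3

3


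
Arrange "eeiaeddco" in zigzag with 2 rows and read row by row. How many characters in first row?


Zigzag "eeiaeddco" into 2 rows:
Placing characters:
  'e' => row 0
  'e' => row 1
  'i' => row 0
  'a' => row 1
  'e' => row 0
  'd' => row 1
  'd' => row 0
  'c' => row 1
  'o' => row 0
Rows:
  Row 0: "eiedo"
  Row 1: "eadc"
First row length: 5

5


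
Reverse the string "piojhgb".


Input: piojhgb
Reading characters right to left:
  Position 6: 'b'
  Position 5: 'g'
  Position 4: 'h'
  Position 3: 'j'
  Position 2: 'o'
  Position 1: 'i'
  Position 0: 'p'
Reversed: bghjoip

bghjoip


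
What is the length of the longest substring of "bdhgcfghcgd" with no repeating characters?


Input: "bdhgcfghcgd"
Sliding window (track last position of each char):
  Position 0 ('b'): window [0,0] length 1 -- new best
  Position 1 ('d'): window [0,1] length 2 -- new best
  Position 2 ('h'): window [0,2] length 3 -- new best
  Position 3 ('g'): window [0,3] length 4 -- new best
  Position 4 ('c'): window [0,4] length 5 -- new best
  Position 5 ('f'): window [0,5] length 6 -- new best
  Position 6 ('g'): repeat (last at 3), move window start to 4
  Position 6 ('g'): window [4,6] length 3
  Position 7 ('h'): window [4,7] length 4
  Position 8 ('c'): repeat (last at 4), move window start to 5
  Position 8 ('c'): window [5,8] length 4
  Position 9 ('g'): repeat (last at 6), move window start to 7
  Position 9 ('g'): window [7,9] length 3
  Position 10 ('d'): window [7,10] length 4
Longest substring with no repeats: "bdhgcf" with length 6

6


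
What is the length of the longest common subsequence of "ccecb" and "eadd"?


LCS of "ccecb" and "eadd"
DP table:
           e    a    d    d
      0    0    0    0    0
  c   0    0    0    0    0
  c   0    0    0    0    0
  e   0    1    1    1    1
  c   0    1    1    1    1
  b   0    1    1    1    1
LCS length = dp[5][4] = 1

1


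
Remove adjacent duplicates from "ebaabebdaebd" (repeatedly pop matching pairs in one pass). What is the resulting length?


Input: ebaabebdaebd
Stack-based adjacent duplicate removal:
  Read 'e': push. Stack: e
  Read 'b': push. Stack: eb
  Read 'a': push. Stack: eba
  Read 'a': matches stack top 'a' => pop. Stack: eb
  Read 'b': matches stack top 'b' => pop. Stack: e
  Read 'e': matches stack top 'e' => pop. Stack: (empty)
  Read 'b': push. Stack: b
  Read 'd': push. Stack: bd
  Read 'a': push. Stack: bda
  Read 'e': push. Stack: bdae
  Read 'b': push. Stack: bdaeb
  Read 'd': push. Stack: bdaebd
Final stack: "bdaebd" (length 6)

6


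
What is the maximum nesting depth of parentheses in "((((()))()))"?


Input: "((((()))()))"
Tracking depth:
  Position 0 '(': depth becomes 1
  Position 1 '(': depth becomes 2
  Position 2 '(': depth becomes 3
  Position 3 '(': depth becomes 4
  Position 4 '(': depth becomes 5
  Position 5 ')': depth becomes 4
  Position 6 ')': depth becomes 3
  Position 7 ')': depth becomes 2
  Position 8 '(': depth becomes 3
  Position 9 ')': depth becomes 2
  Position 10 ')': depth becomes 1
  Position 11 ')': depth becomes 0
Maximum depth reached: 5

5


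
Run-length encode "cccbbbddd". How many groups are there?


Input: cccbbbddd
Scanning for consecutive runs:
  Group 1: 'c' x 3 (positions 0-2)
  Group 2: 'b' x 3 (positions 3-5)
  Group 3: 'd' x 3 (positions 6-8)
Total groups: 3

3


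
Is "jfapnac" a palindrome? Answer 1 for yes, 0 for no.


Input: jfapnac
Reversed: canpafj
  Compare pos 0 ('j') with pos 6 ('c'): MISMATCH
  Compare pos 1 ('f') with pos 5 ('a'): MISMATCH
  Compare pos 2 ('a') with pos 4 ('n'): MISMATCH
Result: not a palindrome

0


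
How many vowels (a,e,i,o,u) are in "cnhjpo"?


Input: cnhjpo
Checking each character:
  'c' at position 0: consonant
  'n' at position 1: consonant
  'h' at position 2: consonant
  'j' at position 3: consonant
  'p' at position 4: consonant
  'o' at position 5: vowel (running total: 1)
Total vowels: 1

1


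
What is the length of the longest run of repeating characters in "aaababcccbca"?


Input: "aaababcccbca"
Scanning for longest run:
  Position 1 ('a'): continues run of 'a', length=2
  Position 2 ('a'): continues run of 'a', length=3
  Position 3 ('b'): new char, reset run to 1
  Position 4 ('a'): new char, reset run to 1
  Position 5 ('b'): new char, reset run to 1
  Position 6 ('c'): new char, reset run to 1
  Position 7 ('c'): continues run of 'c', length=2
  Position 8 ('c'): continues run of 'c', length=3
  Position 9 ('b'): new char, reset run to 1
  Position 10 ('c'): new char, reset run to 1
  Position 11 ('a'): new char, reset run to 1
Longest run: 'a' with length 3

3


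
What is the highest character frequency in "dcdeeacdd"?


Input: dcdeeacdd
Character counts:
  'a': 1
  'c': 2
  'd': 4
  'e': 2
Maximum frequency: 4

4


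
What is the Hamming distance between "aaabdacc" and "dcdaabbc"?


Comparing "aaabdacc" and "dcdaabbc" position by position:
  Position 0: 'a' vs 'd' => differ
  Position 1: 'a' vs 'c' => differ
  Position 2: 'a' vs 'd' => differ
  Position 3: 'b' vs 'a' => differ
  Position 4: 'd' vs 'a' => differ
  Position 5: 'a' vs 'b' => differ
  Position 6: 'c' vs 'b' => differ
  Position 7: 'c' vs 'c' => same
Total differences (Hamming distance): 7

7


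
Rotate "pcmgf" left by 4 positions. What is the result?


Input: "pcmgf", rotate left by 4
First 4 characters: "pcmg"
Remaining characters: "f"
Concatenate remaining + first: "f" + "pcmg" = "fpcmg"

fpcmg


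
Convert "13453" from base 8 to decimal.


Input: "13453" in base 8
Positional expansion:
  Digit '1' (value 1) x 8^4 = 4096
  Digit '3' (value 3) x 8^3 = 1536
  Digit '4' (value 4) x 8^2 = 256
  Digit '5' (value 5) x 8^1 = 40
  Digit '3' (value 3) x 8^0 = 3
Sum = 5931

5931


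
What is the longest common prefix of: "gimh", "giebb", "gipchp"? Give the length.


Words: gimh, giebb, gipchp
  Position 0: all 'g' => match
  Position 1: all 'i' => match
  Position 2: ('m', 'e', 'p') => mismatch, stop
LCP = "gi" (length 2)

2


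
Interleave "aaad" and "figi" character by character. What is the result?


Interleaving "aaad" and "figi":
  Position 0: 'a' from first, 'f' from second => "af"
  Position 1: 'a' from first, 'i' from second => "ai"
  Position 2: 'a' from first, 'g' from second => "ag"
  Position 3: 'd' from first, 'i' from second => "di"
Result: afaiagdi

afaiagdi


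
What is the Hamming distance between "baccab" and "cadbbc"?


Comparing "baccab" and "cadbbc" position by position:
  Position 0: 'b' vs 'c' => differ
  Position 1: 'a' vs 'a' => same
  Position 2: 'c' vs 'd' => differ
  Position 3: 'c' vs 'b' => differ
  Position 4: 'a' vs 'b' => differ
  Position 5: 'b' vs 'c' => differ
Total differences (Hamming distance): 5

5


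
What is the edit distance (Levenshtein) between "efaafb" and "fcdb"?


Computing edit distance: "efaafb" -> "fcdb"
DP table:
           f    c    d    b
      0    1    2    3    4
  e   1    1    2    3    4
  f   2    1    2    3    4
  a   3    2    2    3    4
  a   4    3    3    3    4
  f   5    4    4    4    4
  b   6    5    5    5    4
Edit distance = dp[6][4] = 4

4


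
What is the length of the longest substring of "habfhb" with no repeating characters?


Input: "habfhb"
Sliding window (track last position of each char):
  Position 0 ('h'): window [0,0] length 1 -- new best
  Position 1 ('a'): window [0,1] length 2 -- new best
  Position 2 ('b'): window [0,2] length 3 -- new best
  Position 3 ('f'): window [0,3] length 4 -- new best
  Position 4 ('h'): repeat (last at 0), move window start to 1
  Position 4 ('h'): window [1,4] length 4
  Position 5 ('b'): repeat (last at 2), move window start to 3
  Position 5 ('b'): window [3,5] length 3
Longest substring with no repeats: "habf" with length 4

4


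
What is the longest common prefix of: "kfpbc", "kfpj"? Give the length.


Words: kfpbc, kfpj
  Position 0: all 'k' => match
  Position 1: all 'f' => match
  Position 2: all 'p' => match
  Position 3: ('b', 'j') => mismatch, stop
LCP = "kfp" (length 3)

3


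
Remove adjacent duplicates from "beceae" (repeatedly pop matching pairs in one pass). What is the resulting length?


Input: beceae
Stack-based adjacent duplicate removal:
  Read 'b': push. Stack: b
  Read 'e': push. Stack: be
  Read 'c': push. Stack: bec
  Read 'e': push. Stack: bece
  Read 'a': push. Stack: becea
  Read 'e': push. Stack: beceae
Final stack: "beceae" (length 6)

6


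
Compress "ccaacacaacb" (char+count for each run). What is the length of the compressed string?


Input: ccaacacaacb
Runs:
  'c' x 2 => "c2"
  'a' x 2 => "a2"
  'c' x 1 => "c1"
  'a' x 1 => "a1"
  'c' x 1 => "c1"
  'a' x 2 => "a2"
  'c' x 1 => "c1"
  'b' x 1 => "b1"
Compressed: "c2a2c1a1c1a2c1b1"
Compressed length: 16

16


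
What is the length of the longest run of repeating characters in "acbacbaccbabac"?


Input: "acbacbaccbabac"
Scanning for longest run:
  Position 1 ('c'): new char, reset run to 1
  Position 2 ('b'): new char, reset run to 1
  Position 3 ('a'): new char, reset run to 1
  Position 4 ('c'): new char, reset run to 1
  Position 5 ('b'): new char, reset run to 1
  Position 6 ('a'): new char, reset run to 1
  Position 7 ('c'): new char, reset run to 1
  Position 8 ('c'): continues run of 'c', length=2
  Position 9 ('b'): new char, reset run to 1
  Position 10 ('a'): new char, reset run to 1
  Position 11 ('b'): new char, reset run to 1
  Position 12 ('a'): new char, reset run to 1
  Position 13 ('c'): new char, reset run to 1
Longest run: 'c' with length 2

2


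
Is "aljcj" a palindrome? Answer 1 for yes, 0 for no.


Input: aljcj
Reversed: jcjla
  Compare pos 0 ('a') with pos 4 ('j'): MISMATCH
  Compare pos 1 ('l') with pos 3 ('c'): MISMATCH
Result: not a palindrome

0


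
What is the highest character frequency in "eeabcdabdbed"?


Input: eeabcdabdbed
Character counts:
  'a': 2
  'b': 3
  'c': 1
  'd': 3
  'e': 3
Maximum frequency: 3

3


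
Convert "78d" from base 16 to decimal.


Input: "78d" in base 16
Positional expansion:
  Digit '7' (value 7) x 16^2 = 1792
  Digit '8' (value 8) x 16^1 = 128
  Digit 'd' (value 13) x 16^0 = 13
Sum = 1933

1933


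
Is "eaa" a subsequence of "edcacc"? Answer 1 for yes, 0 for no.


Check if "eaa" is a subsequence of "edcacc"
Greedy scan:
  Position 0 ('e'): matches sub[0] = 'e'
  Position 1 ('d'): no match needed
  Position 2 ('c'): no match needed
  Position 3 ('a'): matches sub[1] = 'a'
  Position 4 ('c'): no match needed
  Position 5 ('c'): no match needed
Only matched 2/3 characters => not a subsequence

0


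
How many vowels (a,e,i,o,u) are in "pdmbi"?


Input: pdmbi
Checking each character:
  'p' at position 0: consonant
  'd' at position 1: consonant
  'm' at position 2: consonant
  'b' at position 3: consonant
  'i' at position 4: vowel (running total: 1)
Total vowels: 1

1


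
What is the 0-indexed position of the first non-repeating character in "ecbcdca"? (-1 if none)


Input: ecbcdca
Character frequencies:
  'a': 1
  'b': 1
  'c': 3
  'd': 1
  'e': 1
Scanning left to right for freq == 1:
  Position 0 ('e'): unique! => answer = 0

0


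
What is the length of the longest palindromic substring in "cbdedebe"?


Input: "cbdedebe"
Checking substrings for palindromes:
  [2:5] "ded" (len 3) => palindrome
  [3:6] "ede" (len 3) => palindrome
  [5:8] "ebe" (len 3) => palindrome
Longest palindromic substring: "ded" with length 3

3


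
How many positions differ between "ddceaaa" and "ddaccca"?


Comparing "ddceaaa" and "ddaccca" position by position:
  Position 0: 'd' vs 'd' => same
  Position 1: 'd' vs 'd' => same
  Position 2: 'c' vs 'a' => DIFFER
  Position 3: 'e' vs 'c' => DIFFER
  Position 4: 'a' vs 'c' => DIFFER
  Position 5: 'a' vs 'c' => DIFFER
  Position 6: 'a' vs 'a' => same
Positions that differ: 4

4


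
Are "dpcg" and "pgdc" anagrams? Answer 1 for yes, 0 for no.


Strings: "dpcg", "pgdc"
Sorted first:  cdgp
Sorted second: cdgp
Sorted forms match => anagrams

1


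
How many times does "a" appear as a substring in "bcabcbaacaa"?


Searching for "a" in "bcabcbaacaa"
Scanning each position:
  Position 0: "b" => no
  Position 1: "c" => no
  Position 2: "a" => MATCH
  Position 3: "b" => no
  Position 4: "c" => no
  Position 5: "b" => no
  Position 6: "a" => MATCH
  Position 7: "a" => MATCH
  Position 8: "c" => no
  Position 9: "a" => MATCH
  Position 10: "a" => MATCH
Total occurrences: 5

5


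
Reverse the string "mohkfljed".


Input: mohkfljed
Reading characters right to left:
  Position 8: 'd'
  Position 7: 'e'
  Position 6: 'j'
  Position 5: 'l'
  Position 4: 'f'
  Position 3: 'k'
  Position 2: 'h'
  Position 1: 'o'
  Position 0: 'm'
Reversed: dejlfkhom

dejlfkhom


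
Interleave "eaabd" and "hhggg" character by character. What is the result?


Interleaving "eaabd" and "hhggg":
  Position 0: 'e' from first, 'h' from second => "eh"
  Position 1: 'a' from first, 'h' from second => "ah"
  Position 2: 'a' from first, 'g' from second => "ag"
  Position 3: 'b' from first, 'g' from second => "bg"
  Position 4: 'd' from first, 'g' from second => "dg"
Result: ehahagbgdg

ehahagbgdg


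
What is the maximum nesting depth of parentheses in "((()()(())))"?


Input: "((()()(())))"
Tracking depth:
  Position 0 '(': depth becomes 1
  Position 1 '(': depth becomes 2
  Position 2 '(': depth becomes 3
  Position 3 ')': depth becomes 2
  Position 4 '(': depth becomes 3
  Position 5 ')': depth becomes 2
  Position 6 '(': depth becomes 3
  Position 7 '(': depth becomes 4
  Position 8 ')': depth becomes 3
  Position 9 ')': depth becomes 2
  Position 10 ')': depth becomes 1
  Position 11 ')': depth becomes 0
Maximum depth reached: 4

4


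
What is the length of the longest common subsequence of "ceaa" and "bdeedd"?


LCS of "ceaa" and "bdeedd"
DP table:
           b    d    e    e    d    d
      0    0    0    0    0    0    0
  c   0    0    0    0    0    0    0
  e   0    0    0    1    1    1    1
  a   0    0    0    1    1    1    1
  a   0    0    0    1    1    1    1
LCS length = dp[4][6] = 1

1


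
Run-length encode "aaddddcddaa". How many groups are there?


Input: aaddddcddaa
Scanning for consecutive runs:
  Group 1: 'a' x 2 (positions 0-1)
  Group 2: 'd' x 4 (positions 2-5)
  Group 3: 'c' x 1 (positions 6-6)
  Group 4: 'd' x 2 (positions 7-8)
  Group 5: 'a' x 2 (positions 9-10)
Total groups: 5

5


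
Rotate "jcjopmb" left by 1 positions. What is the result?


Input: "jcjopmb", rotate left by 1
First 1 characters: "j"
Remaining characters: "cjopmb"
Concatenate remaining + first: "cjopmb" + "j" = "cjopmbj"

cjopmbj


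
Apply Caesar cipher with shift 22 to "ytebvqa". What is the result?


Caesar cipher: shift "ytebvqa" by 22
  'y' (pos 24) + 22 = pos 20 = 'u'
  't' (pos 19) + 22 = pos 15 = 'p'
  'e' (pos 4) + 22 = pos 0 = 'a'
  'b' (pos 1) + 22 = pos 23 = 'x'
  'v' (pos 21) + 22 = pos 17 = 'r'
  'q' (pos 16) + 22 = pos 12 = 'm'
  'a' (pos 0) + 22 = pos 22 = 'w'
Result: upaxrmw

upaxrmw


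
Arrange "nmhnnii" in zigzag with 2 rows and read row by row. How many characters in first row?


Zigzag "nmhnnii" into 2 rows:
Placing characters:
  'n' => row 0
  'm' => row 1
  'h' => row 0
  'n' => row 1
  'n' => row 0
  'i' => row 1
  'i' => row 0
Rows:
  Row 0: "nhni"
  Row 1: "mni"
First row length: 4

4


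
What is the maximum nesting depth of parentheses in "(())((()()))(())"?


Input: "(())((()()))(())"
Tracking depth:
  Position 0 '(': depth becomes 1
  Position 1 '(': depth becomes 2
  Position 2 ')': depth becomes 1
  Position 3 ')': depth becomes 0
  Position 4 '(': depth becomes 1
  Position 5 '(': depth becomes 2
  Position 6 '(': depth becomes 3
  Position 7 ')': depth becomes 2
  Position 8 '(': depth becomes 3
  Position 9 ')': depth becomes 2
  Position 10 ')': depth becomes 1
  Position 11 ')': depth becomes 0
  Position 12 '(': depth becomes 1
  Position 13 '(': depth becomes 2
  Position 14 ')': depth becomes 1
  Position 15 ')': depth becomes 0
Maximum depth reached: 3

3


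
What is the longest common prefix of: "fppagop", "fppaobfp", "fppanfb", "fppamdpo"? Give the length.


Words: fppagop, fppaobfp, fppanfb, fppamdpo
  Position 0: all 'f' => match
  Position 1: all 'p' => match
  Position 2: all 'p' => match
  Position 3: all 'a' => match
  Position 4: ('g', 'o', 'n', 'm') => mismatch, stop
LCP = "fppa" (length 4)

4


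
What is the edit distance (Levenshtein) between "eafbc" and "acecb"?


Computing edit distance: "eafbc" -> "acecb"
DP table:
           a    c    e    c    b
      0    1    2    3    4    5
  e   1    1    2    2    3    4
  a   2    1    2    3    3    4
  f   3    2    2    3    4    4
  b   4    3    3    3    4    4
  c   5    4    3    4    3    4
Edit distance = dp[5][5] = 4

4


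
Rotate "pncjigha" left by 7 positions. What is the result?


Input: "pncjigha", rotate left by 7
First 7 characters: "pncjigh"
Remaining characters: "a"
Concatenate remaining + first: "a" + "pncjigh" = "apncjigh"

apncjigh


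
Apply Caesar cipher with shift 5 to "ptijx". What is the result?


Caesar cipher: shift "ptijx" by 5
  'p' (pos 15) + 5 = pos 20 = 'u'
  't' (pos 19) + 5 = pos 24 = 'y'
  'i' (pos 8) + 5 = pos 13 = 'n'
  'j' (pos 9) + 5 = pos 14 = 'o'
  'x' (pos 23) + 5 = pos 2 = 'c'
Result: uynoc

uynoc


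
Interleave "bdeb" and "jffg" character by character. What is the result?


Interleaving "bdeb" and "jffg":
  Position 0: 'b' from first, 'j' from second => "bj"
  Position 1: 'd' from first, 'f' from second => "df"
  Position 2: 'e' from first, 'f' from second => "ef"
  Position 3: 'b' from first, 'g' from second => "bg"
Result: bjdfefbg

bjdfefbg


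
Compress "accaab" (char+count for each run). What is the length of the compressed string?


Input: accaab
Runs:
  'a' x 1 => "a1"
  'c' x 2 => "c2"
  'a' x 2 => "a2"
  'b' x 1 => "b1"
Compressed: "a1c2a2b1"
Compressed length: 8

8


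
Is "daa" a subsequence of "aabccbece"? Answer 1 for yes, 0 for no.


Check if "daa" is a subsequence of "aabccbece"
Greedy scan:
  Position 0 ('a'): no match needed
  Position 1 ('a'): no match needed
  Position 2 ('b'): no match needed
  Position 3 ('c'): no match needed
  Position 4 ('c'): no match needed
  Position 5 ('b'): no match needed
  Position 6 ('e'): no match needed
  Position 7 ('c'): no match needed
  Position 8 ('e'): no match needed
Only matched 0/3 characters => not a subsequence

0


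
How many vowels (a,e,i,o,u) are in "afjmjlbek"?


Input: afjmjlbek
Checking each character:
  'a' at position 0: vowel (running total: 1)
  'f' at position 1: consonant
  'j' at position 2: consonant
  'm' at position 3: consonant
  'j' at position 4: consonant
  'l' at position 5: consonant
  'b' at position 6: consonant
  'e' at position 7: vowel (running total: 2)
  'k' at position 8: consonant
Total vowels: 2

2


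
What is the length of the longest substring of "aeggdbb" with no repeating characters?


Input: "aeggdbb"
Sliding window (track last position of each char):
  Position 0 ('a'): window [0,0] length 1 -- new best
  Position 1 ('e'): window [0,1] length 2 -- new best
  Position 2 ('g'): window [0,2] length 3 -- new best
  Position 3 ('g'): repeat (last at 2), move window start to 3
  Position 3 ('g'): window [3,3] length 1
  Position 4 ('d'): window [3,4] length 2
  Position 5 ('b'): window [3,5] length 3
  Position 6 ('b'): repeat (last at 5), move window start to 6
  Position 6 ('b'): window [6,6] length 1
Longest substring with no repeats: "aeg" with length 3

3


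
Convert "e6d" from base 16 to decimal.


Input: "e6d" in base 16
Positional expansion:
  Digit 'e' (value 14) x 16^2 = 3584
  Digit '6' (value 6) x 16^1 = 96
  Digit 'd' (value 13) x 16^0 = 13
Sum = 3693

3693


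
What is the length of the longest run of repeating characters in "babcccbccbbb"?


Input: "babcccbccbbb"
Scanning for longest run:
  Position 1 ('a'): new char, reset run to 1
  Position 2 ('b'): new char, reset run to 1
  Position 3 ('c'): new char, reset run to 1
  Position 4 ('c'): continues run of 'c', length=2
  Position 5 ('c'): continues run of 'c', length=3
  Position 6 ('b'): new char, reset run to 1
  Position 7 ('c'): new char, reset run to 1
  Position 8 ('c'): continues run of 'c', length=2
  Position 9 ('b'): new char, reset run to 1
  Position 10 ('b'): continues run of 'b', length=2
  Position 11 ('b'): continues run of 'b', length=3
Longest run: 'c' with length 3

3


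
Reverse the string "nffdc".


Input: nffdc
Reading characters right to left:
  Position 4: 'c'
  Position 3: 'd'
  Position 2: 'f'
  Position 1: 'f'
  Position 0: 'n'
Reversed: cdffn

cdffn


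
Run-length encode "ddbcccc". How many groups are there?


Input: ddbcccc
Scanning for consecutive runs:
  Group 1: 'd' x 2 (positions 0-1)
  Group 2: 'b' x 1 (positions 2-2)
  Group 3: 'c' x 4 (positions 3-6)
Total groups: 3

3


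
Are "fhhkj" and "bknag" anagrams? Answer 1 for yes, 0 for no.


Strings: "fhhkj", "bknag"
Sorted first:  fhhjk
Sorted second: abgkn
Differ at position 0: 'f' vs 'a' => not anagrams

0


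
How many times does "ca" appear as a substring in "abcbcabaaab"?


Searching for "ca" in "abcbcabaaab"
Scanning each position:
  Position 0: "ab" => no
  Position 1: "bc" => no
  Position 2: "cb" => no
  Position 3: "bc" => no
  Position 4: "ca" => MATCH
  Position 5: "ab" => no
  Position 6: "ba" => no
  Position 7: "aa" => no
  Position 8: "aa" => no
  Position 9: "ab" => no
Total occurrences: 1

1


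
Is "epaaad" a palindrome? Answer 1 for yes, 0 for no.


Input: epaaad
Reversed: daaape
  Compare pos 0 ('e') with pos 5 ('d'): MISMATCH
  Compare pos 1 ('p') with pos 4 ('a'): MISMATCH
  Compare pos 2 ('a') with pos 3 ('a'): match
Result: not a palindrome

0


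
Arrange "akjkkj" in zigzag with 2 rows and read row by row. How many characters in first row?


Zigzag "akjkkj" into 2 rows:
Placing characters:
  'a' => row 0
  'k' => row 1
  'j' => row 0
  'k' => row 1
  'k' => row 0
  'j' => row 1
Rows:
  Row 0: "ajk"
  Row 1: "kkj"
First row length: 3

3


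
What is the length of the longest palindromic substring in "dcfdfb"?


Input: "dcfdfb"
Checking substrings for palindromes:
  [2:5] "fdf" (len 3) => palindrome
Longest palindromic substring: "fdf" with length 3

3


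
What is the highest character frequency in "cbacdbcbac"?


Input: cbacdbcbac
Character counts:
  'a': 2
  'b': 3
  'c': 4
  'd': 1
Maximum frequency: 4

4


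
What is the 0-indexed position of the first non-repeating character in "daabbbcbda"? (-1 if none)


Input: daabbbcbda
Character frequencies:
  'a': 3
  'b': 4
  'c': 1
  'd': 2
Scanning left to right for freq == 1:
  Position 0 ('d'): freq=2, skip
  Position 1 ('a'): freq=3, skip
  Position 2 ('a'): freq=3, skip
  Position 3 ('b'): freq=4, skip
  Position 4 ('b'): freq=4, skip
  Position 5 ('b'): freq=4, skip
  Position 6 ('c'): unique! => answer = 6

6


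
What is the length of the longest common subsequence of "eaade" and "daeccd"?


LCS of "eaade" and "daeccd"
DP table:
           d    a    e    c    c    d
      0    0    0    0    0    0    0
  e   0    0    0    1    1    1    1
  a   0    0    1    1    1    1    1
  a   0    0    1    1    1    1    1
  d   0    1    1    1    1    1    2
  e   0    1    1    2    2    2    2
LCS length = dp[5][6] = 2

2


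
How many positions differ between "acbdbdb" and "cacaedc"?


Comparing "acbdbdb" and "cacaedc" position by position:
  Position 0: 'a' vs 'c' => DIFFER
  Position 1: 'c' vs 'a' => DIFFER
  Position 2: 'b' vs 'c' => DIFFER
  Position 3: 'd' vs 'a' => DIFFER
  Position 4: 'b' vs 'e' => DIFFER
  Position 5: 'd' vs 'd' => same
  Position 6: 'b' vs 'c' => DIFFER
Positions that differ: 6

6


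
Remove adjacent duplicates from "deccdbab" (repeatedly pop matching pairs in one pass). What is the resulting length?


Input: deccdbab
Stack-based adjacent duplicate removal:
  Read 'd': push. Stack: d
  Read 'e': push. Stack: de
  Read 'c': push. Stack: dec
  Read 'c': matches stack top 'c' => pop. Stack: de
  Read 'd': push. Stack: ded
  Read 'b': push. Stack: dedb
  Read 'a': push. Stack: dedba
  Read 'b': push. Stack: dedbab
Final stack: "dedbab" (length 6)

6


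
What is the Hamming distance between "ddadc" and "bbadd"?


Comparing "ddadc" and "bbadd" position by position:
  Position 0: 'd' vs 'b' => differ
  Position 1: 'd' vs 'b' => differ
  Position 2: 'a' vs 'a' => same
  Position 3: 'd' vs 'd' => same
  Position 4: 'c' vs 'd' => differ
Total differences (Hamming distance): 3

3


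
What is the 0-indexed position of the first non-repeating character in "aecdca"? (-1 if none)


Input: aecdca
Character frequencies:
  'a': 2
  'c': 2
  'd': 1
  'e': 1
Scanning left to right for freq == 1:
  Position 0 ('a'): freq=2, skip
  Position 1 ('e'): unique! => answer = 1

1


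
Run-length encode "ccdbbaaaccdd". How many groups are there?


Input: ccdbbaaaccdd
Scanning for consecutive runs:
  Group 1: 'c' x 2 (positions 0-1)
  Group 2: 'd' x 1 (positions 2-2)
  Group 3: 'b' x 2 (positions 3-4)
  Group 4: 'a' x 3 (positions 5-7)
  Group 5: 'c' x 2 (positions 8-9)
  Group 6: 'd' x 2 (positions 10-11)
Total groups: 6

6


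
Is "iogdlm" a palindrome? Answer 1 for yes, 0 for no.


Input: iogdlm
Reversed: mldgoi
  Compare pos 0 ('i') with pos 5 ('m'): MISMATCH
  Compare pos 1 ('o') with pos 4 ('l'): MISMATCH
  Compare pos 2 ('g') with pos 3 ('d'): MISMATCH
Result: not a palindrome

0


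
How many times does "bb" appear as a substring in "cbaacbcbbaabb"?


Searching for "bb" in "cbaacbcbbaabb"
Scanning each position:
  Position 0: "cb" => no
  Position 1: "ba" => no
  Position 2: "aa" => no
  Position 3: "ac" => no
  Position 4: "cb" => no
  Position 5: "bc" => no
  Position 6: "cb" => no
  Position 7: "bb" => MATCH
  Position 8: "ba" => no
  Position 9: "aa" => no
  Position 10: "ab" => no
  Position 11: "bb" => MATCH
Total occurrences: 2

2


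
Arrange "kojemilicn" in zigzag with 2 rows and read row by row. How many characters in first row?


Zigzag "kojemilicn" into 2 rows:
Placing characters:
  'k' => row 0
  'o' => row 1
  'j' => row 0
  'e' => row 1
  'm' => row 0
  'i' => row 1
  'l' => row 0
  'i' => row 1
  'c' => row 0
  'n' => row 1
Rows:
  Row 0: "kjmlc"
  Row 1: "oeiin"
First row length: 5

5


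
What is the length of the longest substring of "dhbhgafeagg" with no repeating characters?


Input: "dhbhgafeagg"
Sliding window (track last position of each char):
  Position 0 ('d'): window [0,0] length 1 -- new best
  Position 1 ('h'): window [0,1] length 2 -- new best
  Position 2 ('b'): window [0,2] length 3 -- new best
  Position 3 ('h'): repeat (last at 1), move window start to 2
  Position 3 ('h'): window [2,3] length 2
  Position 4 ('g'): window [2,4] length 3
  Position 5 ('a'): window [2,5] length 4 -- new best
  Position 6 ('f'): window [2,6] length 5 -- new best
  Position 7 ('e'): window [2,7] length 6 -- new best
  Position 8 ('a'): repeat (last at 5), move window start to 6
  Position 8 ('a'): window [6,8] length 3
  Position 9 ('g'): window [6,9] length 4
  Position 10 ('g'): repeat (last at 9), move window start to 10
  Position 10 ('g'): window [10,10] length 1
Longest substring with no repeats: "bhgafe" with length 6

6


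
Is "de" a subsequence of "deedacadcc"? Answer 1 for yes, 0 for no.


Check if "de" is a subsequence of "deedacadcc"
Greedy scan:
  Position 0 ('d'): matches sub[0] = 'd'
  Position 1 ('e'): matches sub[1] = 'e'
  Position 2 ('e'): no match needed
  Position 3 ('d'): no match needed
  Position 4 ('a'): no match needed
  Position 5 ('c'): no match needed
  Position 6 ('a'): no match needed
  Position 7 ('d'): no match needed
  Position 8 ('c'): no match needed
  Position 9 ('c'): no match needed
All 2 characters matched => is a subsequence

1
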